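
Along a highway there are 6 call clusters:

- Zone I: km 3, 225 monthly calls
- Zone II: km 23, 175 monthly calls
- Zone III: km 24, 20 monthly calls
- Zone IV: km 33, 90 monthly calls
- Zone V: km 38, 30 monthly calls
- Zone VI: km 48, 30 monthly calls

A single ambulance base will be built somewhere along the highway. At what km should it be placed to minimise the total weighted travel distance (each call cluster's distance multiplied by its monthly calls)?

For a sum of weighted absolute distances on a line, the optimum is the weighted median (not the mean). Total weight W = 570; half-weight = 285.
Sort by position and accumulate weight:
  km 3 (Zone I, w=225) → cum 225
  km 23 (Zone II, w=175) → cum 400  ≥ 285 → median here
  km 24 (Zone III, w=20) → cum 420
  km 33 (Zone IV, w=90) → cum 510
  km 38 (Zone V, w=30) → cum 540
  km 48 (Zone VI, w=30) → cum 570
Optimal location: km 23.

x = 23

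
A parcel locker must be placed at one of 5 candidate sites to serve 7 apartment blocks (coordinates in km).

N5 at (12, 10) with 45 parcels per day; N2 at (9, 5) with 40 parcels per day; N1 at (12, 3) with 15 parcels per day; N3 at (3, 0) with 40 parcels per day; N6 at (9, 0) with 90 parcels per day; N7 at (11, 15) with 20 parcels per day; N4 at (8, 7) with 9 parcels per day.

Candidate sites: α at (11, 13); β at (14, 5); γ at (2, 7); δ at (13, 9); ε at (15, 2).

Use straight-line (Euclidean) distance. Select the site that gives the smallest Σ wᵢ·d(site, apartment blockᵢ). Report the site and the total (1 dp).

β, total 1870.2 km

Total weighted distance at each candidate:
  α (11, 13): total = 2517.6
  β (14, 5): total = 1870.2
  γ (2, 7): total = 2391.2
  δ (13, 9): total = 1980.7
  ε (15, 2): total = 2105.5
Minimum is at β with total 1870.2 km.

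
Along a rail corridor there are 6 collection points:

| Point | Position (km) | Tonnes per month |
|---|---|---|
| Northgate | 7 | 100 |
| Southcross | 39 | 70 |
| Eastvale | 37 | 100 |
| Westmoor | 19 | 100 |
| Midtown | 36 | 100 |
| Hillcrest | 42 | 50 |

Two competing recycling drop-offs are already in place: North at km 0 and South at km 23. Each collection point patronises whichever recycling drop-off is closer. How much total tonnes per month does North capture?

100

The indifferent point is the midpoint (0+23)/2 = 11.5; collection points left of it (closer to North at 0) go to North, those right go to South.
  Northgate at 7 (w=100) → North
  Westmoor at 19 (w=100) → South
  Midtown at 36 (w=100) → South
  Eastvale at 37 (w=100) → South
  Southcross at 39 (w=70) → South
  Hillcrest at 42 (w=50) → South
North captures 100; South captures 420.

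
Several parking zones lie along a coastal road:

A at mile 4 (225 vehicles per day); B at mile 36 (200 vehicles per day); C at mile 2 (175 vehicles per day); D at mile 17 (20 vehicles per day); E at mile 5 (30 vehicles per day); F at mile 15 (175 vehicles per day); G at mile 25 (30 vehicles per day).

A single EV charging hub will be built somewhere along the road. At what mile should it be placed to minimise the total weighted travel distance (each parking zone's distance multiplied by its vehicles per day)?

For a sum of weighted absolute distances on a line, the optimum is the weighted median (not the mean). Total weight W = 855; half-weight = 427.5.
Sort by position and accumulate weight:
  mile 2 (C, w=175) → cum 175
  mile 4 (A, w=225) → cum 400
  mile 5 (E, w=30) → cum 430  ≥ 427.5 → median here
  mile 15 (F, w=175) → cum 605
  mile 17 (D, w=20) → cum 625
  mile 25 (G, w=30) → cum 655
  mile 36 (B, w=200) → cum 855
Optimal location: mile 5.

x = 5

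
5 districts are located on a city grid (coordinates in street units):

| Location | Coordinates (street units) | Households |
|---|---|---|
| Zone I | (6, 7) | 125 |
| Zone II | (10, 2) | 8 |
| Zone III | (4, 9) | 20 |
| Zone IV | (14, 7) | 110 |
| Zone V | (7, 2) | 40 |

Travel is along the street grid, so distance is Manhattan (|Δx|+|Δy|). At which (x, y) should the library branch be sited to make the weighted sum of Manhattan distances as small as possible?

(7, 7)

Manhattan distance separates: Σwᵢ(|x−xᵢ|+|y−yᵢ|) = Σwᵢ|x−xᵢ| + Σwᵢ|y−yᵢ|, so x and y are optimised independently as 1-D weighted medians.
Total weight W = 303; half = 151.5.
x-coordinate, sorted with cumulative weight:
  x=4 (Zone III, w=20) cum 20
  x=6 (Zone I, w=125) cum 145
  x=7 (Zone V, w=40) cum 185  ← median
  x=10 (Zone II, w=8) cum 193
  x=14 (Zone IV, w=110) cum 303
⇒ x* = 7
y-coordinate, sorted with cumulative weight:
  y=2 (Zone II, w=8) cum 8
  y=2 (Zone V, w=40) cum 48
  y=7 (Zone I, w=125) cum 173  ← median
  y=7 (Zone IV, w=110) cum 283
  y=9 (Zone III, w=20) cum 303
⇒ y* = 7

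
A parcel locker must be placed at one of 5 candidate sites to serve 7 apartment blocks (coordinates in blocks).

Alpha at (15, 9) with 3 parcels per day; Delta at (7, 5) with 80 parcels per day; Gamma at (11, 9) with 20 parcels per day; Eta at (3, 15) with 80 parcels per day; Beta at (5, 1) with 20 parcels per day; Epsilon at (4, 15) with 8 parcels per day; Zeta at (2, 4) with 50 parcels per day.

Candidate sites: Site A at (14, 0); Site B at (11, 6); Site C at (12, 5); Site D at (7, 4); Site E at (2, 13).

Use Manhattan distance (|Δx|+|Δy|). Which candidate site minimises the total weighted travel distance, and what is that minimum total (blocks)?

Total weighted distance at each candidate:
  Site A (14, 0): total = 4510
  Site B (11, 6): total = 2739
  Site C (12, 5): total = 2955
  Site D (7, 4): total = 1961
  Site E (2, 13): total = 2373
Minimum is at Site D with total 1961 blocks.

Site D, total 1961 blocks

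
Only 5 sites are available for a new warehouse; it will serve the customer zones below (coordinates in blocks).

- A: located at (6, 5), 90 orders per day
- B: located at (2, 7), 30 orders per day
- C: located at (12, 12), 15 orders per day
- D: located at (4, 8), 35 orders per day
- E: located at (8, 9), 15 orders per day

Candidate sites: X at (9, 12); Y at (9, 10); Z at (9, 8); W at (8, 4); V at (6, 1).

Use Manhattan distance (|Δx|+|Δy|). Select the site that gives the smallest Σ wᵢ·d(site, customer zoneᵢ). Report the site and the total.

W, total 1075 blocks

Total weighted distance at each candidate:
  X (9, 12): total = 1680
  Y (9, 10): total = 1370
  Z (9, 8): total = 1090
  W (8, 4): total = 1075
  V (6, 1): total = 1380
Minimum is at W with total 1075 blocks.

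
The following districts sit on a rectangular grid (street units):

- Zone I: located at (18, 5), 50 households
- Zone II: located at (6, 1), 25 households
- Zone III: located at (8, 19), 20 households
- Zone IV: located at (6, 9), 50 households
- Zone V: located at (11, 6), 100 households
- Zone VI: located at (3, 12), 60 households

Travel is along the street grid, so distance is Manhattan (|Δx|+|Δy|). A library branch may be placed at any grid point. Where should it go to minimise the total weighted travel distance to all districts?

(8, 6)

Manhattan distance separates: Σwᵢ(|x−xᵢ|+|y−yᵢ|) = Σwᵢ|x−xᵢ| + Σwᵢ|y−yᵢ|, so x and y are optimised independently as 1-D weighted medians.
Total weight W = 305; half = 152.5.
x-coordinate, sorted with cumulative weight:
  x=3 (Zone VI, w=60) cum 60
  x=6 (Zone II, w=25) cum 85
  x=6 (Zone IV, w=50) cum 135
  x=8 (Zone III, w=20) cum 155  ← median
  x=11 (Zone V, w=100) cum 255
  x=18 (Zone I, w=50) cum 305
⇒ x* = 8
y-coordinate, sorted with cumulative weight:
  y=1 (Zone II, w=25) cum 25
  y=5 (Zone I, w=50) cum 75
  y=6 (Zone V, w=100) cum 175  ← median
  y=9 (Zone IV, w=50) cum 225
  y=12 (Zone VI, w=60) cum 285
  y=19 (Zone III, w=20) cum 305
⇒ y* = 6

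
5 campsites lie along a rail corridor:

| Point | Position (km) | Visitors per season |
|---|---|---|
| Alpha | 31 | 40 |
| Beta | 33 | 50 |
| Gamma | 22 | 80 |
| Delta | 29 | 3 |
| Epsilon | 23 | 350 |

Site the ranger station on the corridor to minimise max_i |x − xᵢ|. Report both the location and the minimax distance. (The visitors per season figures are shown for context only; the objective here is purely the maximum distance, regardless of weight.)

The 1-center on a line is the midpoint of the two extreme points: leftmost at 22, rightmost at 33.
Optimal location = (22 + 33)/2 = 27.5; maximum distance = (33 − 22)/2 = 5.5.

location 27.5, max distance 5.5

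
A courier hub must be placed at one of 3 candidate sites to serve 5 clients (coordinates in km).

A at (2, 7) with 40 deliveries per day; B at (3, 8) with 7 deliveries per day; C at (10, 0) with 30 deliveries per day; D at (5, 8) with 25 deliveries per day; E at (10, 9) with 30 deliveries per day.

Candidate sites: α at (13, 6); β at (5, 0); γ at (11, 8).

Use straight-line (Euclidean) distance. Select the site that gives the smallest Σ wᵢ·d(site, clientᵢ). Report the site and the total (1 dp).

Total weighted distance at each candidate:
  α (13, 6): total = 1047.9
  β (5, 0): total = 1021.2
  γ (11, 8): total = 852.5
Minimum is at γ with total 852.5 km.

γ, total 852.5 km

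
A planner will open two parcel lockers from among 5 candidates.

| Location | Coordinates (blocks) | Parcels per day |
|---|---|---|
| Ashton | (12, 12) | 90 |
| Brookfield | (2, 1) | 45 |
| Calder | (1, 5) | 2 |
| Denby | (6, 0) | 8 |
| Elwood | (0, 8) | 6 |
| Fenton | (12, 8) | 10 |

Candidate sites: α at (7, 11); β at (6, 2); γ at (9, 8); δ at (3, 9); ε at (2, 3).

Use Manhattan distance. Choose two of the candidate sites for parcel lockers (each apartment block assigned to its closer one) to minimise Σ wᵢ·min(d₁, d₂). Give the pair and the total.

Evaluate every pair (each demand assigned to the nearer of the two):
  {α, ε}: total = 814
  {γ, ε}: total = 854
  {α, β}: total = 937
  {β, γ}: total = 971
  {α, δ}: total = 1157
  {γ, δ}: total = 1189
  {δ, ε}: total = 1356
  {α, γ}: total = 1364
  {β, δ}: total = 1457
  {β, ε}: total = 1714
Best pair: {α, ε} with total 814.

{α, ε}, total 814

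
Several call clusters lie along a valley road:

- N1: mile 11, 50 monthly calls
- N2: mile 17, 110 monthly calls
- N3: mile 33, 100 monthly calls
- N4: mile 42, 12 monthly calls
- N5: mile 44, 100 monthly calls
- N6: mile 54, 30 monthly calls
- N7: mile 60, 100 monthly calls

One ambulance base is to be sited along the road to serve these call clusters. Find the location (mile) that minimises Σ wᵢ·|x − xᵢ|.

x = 33

For a sum of weighted absolute distances on a line, the optimum is the weighted median (not the mean). Total weight W = 502; half-weight = 251.
Sort by position and accumulate weight:
  mile 11 (N1, w=50) → cum 50
  mile 17 (N2, w=110) → cum 160
  mile 33 (N3, w=100) → cum 260  ≥ 251 → median here
  mile 42 (N4, w=12) → cum 272
  mile 44 (N5, w=100) → cum 372
  mile 54 (N6, w=30) → cum 402
  mile 60 (N7, w=100) → cum 502
Optimal location: mile 33.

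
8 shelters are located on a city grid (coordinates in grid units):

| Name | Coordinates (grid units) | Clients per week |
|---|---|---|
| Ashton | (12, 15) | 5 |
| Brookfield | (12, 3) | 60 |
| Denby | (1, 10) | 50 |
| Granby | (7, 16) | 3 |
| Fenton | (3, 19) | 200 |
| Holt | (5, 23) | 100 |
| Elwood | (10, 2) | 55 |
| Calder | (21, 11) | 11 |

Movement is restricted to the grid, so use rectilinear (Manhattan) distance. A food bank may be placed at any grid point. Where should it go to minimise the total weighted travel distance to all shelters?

Manhattan distance separates: Σwᵢ(|x−xᵢ|+|y−yᵢ|) = Σwᵢ|x−xᵢ| + Σwᵢ|y−yᵢ|, so x and y are optimised independently as 1-D weighted medians.
Total weight W = 484; half = 242.
x-coordinate, sorted with cumulative weight:
  x=1 (Denby, w=50) cum 50
  x=3 (Fenton, w=200) cum 250  ← median
  x=5 (Holt, w=100) cum 350
  x=7 (Granby, w=3) cum 353
  x=10 (Elwood, w=55) cum 408
  x=12 (Ashton, w=5) cum 413
  x=12 (Brookfield, w=60) cum 473
  x=21 (Calder, w=11) cum 484
⇒ x* = 3
y-coordinate, sorted with cumulative weight:
  y=2 (Elwood, w=55) cum 55
  y=3 (Brookfield, w=60) cum 115
  y=10 (Denby, w=50) cum 165
  y=11 (Calder, w=11) cum 176
  y=15 (Ashton, w=5) cum 181
  y=16 (Granby, w=3) cum 184
  y=19 (Fenton, w=200) cum 384  ← median
  y=23 (Holt, w=100) cum 484
⇒ y* = 19

(3, 19)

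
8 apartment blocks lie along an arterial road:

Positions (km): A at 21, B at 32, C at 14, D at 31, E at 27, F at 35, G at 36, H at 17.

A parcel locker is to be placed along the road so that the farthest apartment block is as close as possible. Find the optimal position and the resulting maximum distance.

location 25, max distance 11

The 1-center on a line is the midpoint of the two extreme points: leftmost at 14, rightmost at 36.
Optimal location = (14 + 36)/2 = 25; maximum distance = (36 − 14)/2 = 11.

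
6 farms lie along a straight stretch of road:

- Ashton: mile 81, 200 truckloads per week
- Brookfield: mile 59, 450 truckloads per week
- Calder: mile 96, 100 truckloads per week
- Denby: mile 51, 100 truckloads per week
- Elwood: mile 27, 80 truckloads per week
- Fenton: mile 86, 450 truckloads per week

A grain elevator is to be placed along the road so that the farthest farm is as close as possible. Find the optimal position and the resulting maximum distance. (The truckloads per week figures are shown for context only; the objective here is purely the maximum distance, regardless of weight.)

location 61.5, max distance 34.5

The 1-center on a line is the midpoint of the two extreme points: leftmost at 27, rightmost at 96.
Optimal location = (27 + 96)/2 = 61.5; maximum distance = (96 − 27)/2 = 34.5.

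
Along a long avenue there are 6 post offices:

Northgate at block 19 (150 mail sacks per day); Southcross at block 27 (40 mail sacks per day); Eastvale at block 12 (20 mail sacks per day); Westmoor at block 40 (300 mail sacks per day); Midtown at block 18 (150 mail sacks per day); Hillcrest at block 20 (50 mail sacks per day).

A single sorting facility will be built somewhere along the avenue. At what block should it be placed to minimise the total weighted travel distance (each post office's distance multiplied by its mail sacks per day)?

x = 20

For a sum of weighted absolute distances on a line, the optimum is the weighted median (not the mean). Total weight W = 710; half-weight = 355.
Sort by position and accumulate weight:
  block 12 (Eastvale, w=20) → cum 20
  block 18 (Midtown, w=150) → cum 170
  block 19 (Northgate, w=150) → cum 320
  block 20 (Hillcrest, w=50) → cum 370  ≥ 355 → median here
  block 27 (Southcross, w=40) → cum 410
  block 40 (Westmoor, w=300) → cum 710
Optimal location: block 20.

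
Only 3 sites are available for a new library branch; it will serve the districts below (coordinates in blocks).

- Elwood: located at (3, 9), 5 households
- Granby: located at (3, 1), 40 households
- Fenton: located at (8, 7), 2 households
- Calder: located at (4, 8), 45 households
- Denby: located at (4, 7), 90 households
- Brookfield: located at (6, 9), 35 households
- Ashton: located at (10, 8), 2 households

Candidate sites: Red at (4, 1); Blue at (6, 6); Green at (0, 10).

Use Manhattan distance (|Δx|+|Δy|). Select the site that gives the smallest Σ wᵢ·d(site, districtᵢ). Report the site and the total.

Total weighted distance at each candidate:
  Red (4, 1): total = 1336
  Blue (6, 6): total = 923
  Green (0, 10): total = 1691
Minimum is at Blue with total 923 blocks.

Blue, total 923 blocks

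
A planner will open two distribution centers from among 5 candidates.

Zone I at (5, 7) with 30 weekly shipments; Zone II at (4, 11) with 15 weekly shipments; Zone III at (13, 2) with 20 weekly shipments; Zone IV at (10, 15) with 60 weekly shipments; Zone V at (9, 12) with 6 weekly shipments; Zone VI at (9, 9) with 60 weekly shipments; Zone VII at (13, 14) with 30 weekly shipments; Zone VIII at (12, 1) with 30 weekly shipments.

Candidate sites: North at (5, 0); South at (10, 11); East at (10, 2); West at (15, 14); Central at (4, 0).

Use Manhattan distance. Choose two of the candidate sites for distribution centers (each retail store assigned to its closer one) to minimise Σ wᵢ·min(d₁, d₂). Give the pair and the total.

{South, East}, total 1122

Evaluate every pair (each demand assigned to the nearer of the two):
  {South, East}: total = 1122
  {North, South}: total = 1352
  {South, Central}: total = 1432
  {South, West}: total = 1452
  {East, West}: total = 1608
  {North, West}: total = 1958
  {West, Central}: total = 2023
  {North, East}: total = 2316
  {East, Central}: total = 2331
  {North, Central}: total = 3551
Best pair: {South, East} with total 1122.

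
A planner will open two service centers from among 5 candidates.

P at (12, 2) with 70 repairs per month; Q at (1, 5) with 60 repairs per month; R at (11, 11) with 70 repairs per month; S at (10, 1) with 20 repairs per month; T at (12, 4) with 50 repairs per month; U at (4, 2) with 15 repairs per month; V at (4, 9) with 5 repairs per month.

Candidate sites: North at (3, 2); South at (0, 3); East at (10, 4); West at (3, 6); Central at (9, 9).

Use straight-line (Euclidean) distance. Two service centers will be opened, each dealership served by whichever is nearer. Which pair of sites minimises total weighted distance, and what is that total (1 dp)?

Evaluate every pair (each demand assigned to the nearer of the two):
  {East, West}: total = 1064.8
  {South, East}: total = 1085.0
  {North, East}: total = 1119.7
  {East, Central}: total = 1212.5
  {West, Central}: total = 1395.7
  {South, Central}: total = 1404.9
  {North, Central}: total = 1420.4
  {North, West}: total = 2057.8
  {South, West}: total = 2194.6
  {North, South}: total = 2259.8
Best pair: {East, West} with total 1064.8.

{East, West}, total 1064.8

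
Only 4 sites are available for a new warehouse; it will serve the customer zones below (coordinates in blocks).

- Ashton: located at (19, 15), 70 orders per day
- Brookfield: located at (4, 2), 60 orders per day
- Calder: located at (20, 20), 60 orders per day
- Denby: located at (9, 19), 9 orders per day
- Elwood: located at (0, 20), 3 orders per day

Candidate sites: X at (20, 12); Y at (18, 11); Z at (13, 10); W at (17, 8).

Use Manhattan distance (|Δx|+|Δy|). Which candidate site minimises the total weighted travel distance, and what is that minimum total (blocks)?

X, total 2566 blocks

Total weighted distance at each candidate:
  X (20, 12): total = 2566
  Y (18, 11): total = 2624
  Z (13, 10): total = 2996
  W (17, 8): total = 2928
Minimum is at X with total 2566 blocks.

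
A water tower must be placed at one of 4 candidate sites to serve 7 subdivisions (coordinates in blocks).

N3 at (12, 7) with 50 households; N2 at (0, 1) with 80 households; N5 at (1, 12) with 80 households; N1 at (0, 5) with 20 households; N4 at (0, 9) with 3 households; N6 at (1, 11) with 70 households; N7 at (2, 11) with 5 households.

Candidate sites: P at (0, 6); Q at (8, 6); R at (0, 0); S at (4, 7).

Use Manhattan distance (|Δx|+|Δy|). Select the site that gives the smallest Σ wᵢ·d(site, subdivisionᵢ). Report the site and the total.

Total weighted distance at each candidate:
  P (0, 6): total = 2094
  Q (8, 6): total = 3438
  R (0, 0): total = 3102
  S (4, 7): total = 2498
Minimum is at P with total 2094 blocks.

P, total 2094 blocks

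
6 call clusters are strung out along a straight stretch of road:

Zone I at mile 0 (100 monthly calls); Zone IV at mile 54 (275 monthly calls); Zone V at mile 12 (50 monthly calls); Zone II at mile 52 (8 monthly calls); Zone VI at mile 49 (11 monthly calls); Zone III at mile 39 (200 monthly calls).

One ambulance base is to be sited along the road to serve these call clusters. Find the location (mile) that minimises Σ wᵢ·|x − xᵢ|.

x = 39

For a sum of weighted absolute distances on a line, the optimum is the weighted median (not the mean). Total weight W = 644; half-weight = 322.
Sort by position and accumulate weight:
  mile 0 (Zone I, w=100) → cum 100
  mile 12 (Zone V, w=50) → cum 150
  mile 39 (Zone III, w=200) → cum 350  ≥ 322 → median here
  mile 49 (Zone VI, w=11) → cum 361
  mile 52 (Zone II, w=8) → cum 369
  mile 54 (Zone IV, w=275) → cum 644
Optimal location: mile 39.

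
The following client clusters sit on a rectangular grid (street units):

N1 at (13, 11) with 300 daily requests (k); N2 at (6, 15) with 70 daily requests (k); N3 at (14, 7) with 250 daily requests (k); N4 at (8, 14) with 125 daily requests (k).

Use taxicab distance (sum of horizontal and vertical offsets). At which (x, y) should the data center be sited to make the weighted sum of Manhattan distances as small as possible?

(13, 11)

Manhattan distance separates: Σwᵢ(|x−xᵢ|+|y−yᵢ|) = Σwᵢ|x−xᵢ| + Σwᵢ|y−yᵢ|, so x and y are optimised independently as 1-D weighted medians.
Total weight W = 745; half = 372.5.
x-coordinate, sorted with cumulative weight:
  x=6 (N2, w=70) cum 70
  x=8 (N4, w=125) cum 195
  x=13 (N1, w=300) cum 495  ← median
  x=14 (N3, w=250) cum 745
⇒ x* = 13
y-coordinate, sorted with cumulative weight:
  y=7 (N3, w=250) cum 250
  y=11 (N1, w=300) cum 550  ← median
  y=14 (N4, w=125) cum 675
  y=15 (N2, w=70) cum 745
⇒ y* = 11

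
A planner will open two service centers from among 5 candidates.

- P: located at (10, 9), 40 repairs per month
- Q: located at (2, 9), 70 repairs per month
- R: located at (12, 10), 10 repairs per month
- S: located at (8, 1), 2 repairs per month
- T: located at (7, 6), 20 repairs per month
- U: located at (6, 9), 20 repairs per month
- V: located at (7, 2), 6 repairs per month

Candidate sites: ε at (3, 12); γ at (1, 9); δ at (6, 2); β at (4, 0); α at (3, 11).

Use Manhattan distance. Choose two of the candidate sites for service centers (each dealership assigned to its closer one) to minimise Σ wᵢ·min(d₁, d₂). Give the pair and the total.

{γ, δ}, total 762

Evaluate every pair (each demand assigned to the nearer of the two):
  {γ, δ}: total = 762
  {γ, β}: total = 870
  {δ, α}: total = 882
  {γ, α}: total = 918
  {ε, γ}: total = 928
  {β, α}: total = 990
  {ε, δ}: total = 1022
  {ε, α}: total = 1058
  {ε, β}: total = 1130
  {δ, β}: total = 1602
Best pair: {γ, δ} with total 762.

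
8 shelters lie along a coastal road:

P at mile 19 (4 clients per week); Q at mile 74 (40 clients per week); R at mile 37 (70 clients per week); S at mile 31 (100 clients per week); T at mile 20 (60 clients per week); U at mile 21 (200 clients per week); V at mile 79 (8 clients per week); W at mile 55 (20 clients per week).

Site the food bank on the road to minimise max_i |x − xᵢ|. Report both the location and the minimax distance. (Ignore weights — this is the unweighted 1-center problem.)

The 1-center on a line is the midpoint of the two extreme points: leftmost at 19, rightmost at 79.
Optimal location = (19 + 79)/2 = 49; maximum distance = (79 − 19)/2 = 30.

location 49, max distance 30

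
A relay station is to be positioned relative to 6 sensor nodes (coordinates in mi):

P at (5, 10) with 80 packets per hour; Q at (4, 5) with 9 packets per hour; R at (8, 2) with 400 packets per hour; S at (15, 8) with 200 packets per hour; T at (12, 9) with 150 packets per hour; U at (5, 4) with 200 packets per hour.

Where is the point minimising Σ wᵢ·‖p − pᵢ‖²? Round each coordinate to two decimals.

(9.08, 5.19)

The minimiser of Σwᵢ‖p−pᵢ‖² is the weighted centroid p* = (Σwᵢpᵢ)/(Σwᵢ).
Σwᵢ = 1039.
Σwᵢxᵢ = 80·5 + 9·4 + 400·8 + 200·15 + 150·12 + 200·5 = 9436.
Σwᵢyᵢ = 80·10 + 9·5 + 400·2 + 200·8 + 150·9 + 200·4 = 5395.
x* = 9436/1039 = 9.08, y* = 5395/1039 = 5.19.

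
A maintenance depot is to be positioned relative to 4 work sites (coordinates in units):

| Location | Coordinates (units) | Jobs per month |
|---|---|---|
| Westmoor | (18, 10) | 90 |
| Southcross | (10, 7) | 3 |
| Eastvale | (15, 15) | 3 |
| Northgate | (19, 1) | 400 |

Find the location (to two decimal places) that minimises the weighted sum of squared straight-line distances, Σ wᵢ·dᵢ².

(18.74, 2.75)

The minimiser of Σwᵢ‖p−pᵢ‖² is the weighted centroid p* = (Σwᵢpᵢ)/(Σwᵢ).
Σwᵢ = 496.
Σwᵢxᵢ = 90·18 + 3·10 + 3·15 + 400·19 = 9295.
Σwᵢyᵢ = 90·10 + 3·7 + 3·15 + 400·1 = 1366.
x* = 9295/496 = 18.74, y* = 1366/496 = 2.75.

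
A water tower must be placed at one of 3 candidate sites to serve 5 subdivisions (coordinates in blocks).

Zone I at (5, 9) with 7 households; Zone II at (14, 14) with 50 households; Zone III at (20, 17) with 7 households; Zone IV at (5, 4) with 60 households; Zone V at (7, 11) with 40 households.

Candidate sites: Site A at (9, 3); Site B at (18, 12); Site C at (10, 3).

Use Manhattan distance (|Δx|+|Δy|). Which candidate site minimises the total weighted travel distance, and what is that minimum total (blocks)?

Total weighted distance at each candidate:
  Site A (9, 3): total = 1745
  Site B (18, 12): total = 2201
  Site C (10, 3): total = 1795
Minimum is at Site A with total 1745 blocks.

Site A, total 1745 blocks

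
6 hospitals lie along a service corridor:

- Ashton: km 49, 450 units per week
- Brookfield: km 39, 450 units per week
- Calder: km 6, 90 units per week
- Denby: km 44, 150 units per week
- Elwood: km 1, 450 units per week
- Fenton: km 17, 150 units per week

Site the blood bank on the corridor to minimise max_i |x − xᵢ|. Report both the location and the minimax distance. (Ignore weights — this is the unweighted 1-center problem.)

The 1-center on a line is the midpoint of the two extreme points: leftmost at 1, rightmost at 49.
Optimal location = (1 + 49)/2 = 25; maximum distance = (49 − 1)/2 = 24.

location 25, max distance 24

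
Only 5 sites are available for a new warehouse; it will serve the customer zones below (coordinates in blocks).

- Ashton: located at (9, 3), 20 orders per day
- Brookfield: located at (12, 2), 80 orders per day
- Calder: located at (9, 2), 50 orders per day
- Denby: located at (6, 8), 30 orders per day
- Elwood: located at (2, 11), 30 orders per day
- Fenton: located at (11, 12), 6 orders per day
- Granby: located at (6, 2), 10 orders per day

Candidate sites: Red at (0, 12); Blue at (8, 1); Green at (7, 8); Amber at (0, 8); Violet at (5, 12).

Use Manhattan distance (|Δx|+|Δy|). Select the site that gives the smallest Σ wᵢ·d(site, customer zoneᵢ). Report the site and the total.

Total weighted distance at each candidate:
  Red (0, 12): total = 3686
  Blue (8, 1): total = 1424
  Green (7, 8): total = 1808
  Amber (0, 8): total = 3010
  Violet (5, 12): total = 2736
Minimum is at Blue with total 1424 blocks.

Blue, total 1424 blocks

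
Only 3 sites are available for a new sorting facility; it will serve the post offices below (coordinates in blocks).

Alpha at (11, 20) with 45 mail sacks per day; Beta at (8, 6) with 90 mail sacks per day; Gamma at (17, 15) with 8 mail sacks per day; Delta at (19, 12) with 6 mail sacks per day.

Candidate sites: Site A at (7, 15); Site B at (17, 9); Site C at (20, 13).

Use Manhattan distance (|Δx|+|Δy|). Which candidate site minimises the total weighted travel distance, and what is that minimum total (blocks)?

Total weighted distance at each candidate:
  Site A (7, 15): total = 1475
  Site B (17, 9): total = 1923
  Site C (20, 13): total = 2482
Minimum is at Site A with total 1475 blocks.

Site A, total 1475 blocks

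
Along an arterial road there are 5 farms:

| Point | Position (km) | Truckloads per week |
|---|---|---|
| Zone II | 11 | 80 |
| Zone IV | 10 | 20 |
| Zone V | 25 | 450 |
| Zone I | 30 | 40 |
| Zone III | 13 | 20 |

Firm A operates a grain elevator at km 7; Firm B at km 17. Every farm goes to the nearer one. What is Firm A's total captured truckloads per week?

100

The indifferent point is the midpoint (7+17)/2 = 12; farms left of it (closer to Firm A at 7) go to Firm A, those right go to Firm B.
  Zone IV at 10 (w=20) → Firm A
  Zone II at 11 (w=80) → Firm A
  Zone III at 13 (w=20) → Firm B
  Zone V at 25 (w=450) → Firm B
  Zone I at 30 (w=40) → Firm B
Firm A captures 100; Firm B captures 510.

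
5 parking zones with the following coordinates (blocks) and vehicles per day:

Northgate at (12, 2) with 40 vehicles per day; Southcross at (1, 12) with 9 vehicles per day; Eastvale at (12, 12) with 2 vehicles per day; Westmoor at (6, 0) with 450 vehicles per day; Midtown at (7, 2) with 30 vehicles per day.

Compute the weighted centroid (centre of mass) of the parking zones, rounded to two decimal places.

(6.45, 0.51)

The minimiser of Σwᵢ‖p−pᵢ‖² is the weighted centroid p* = (Σwᵢpᵢ)/(Σwᵢ).
Σwᵢ = 531.
Σwᵢxᵢ = 40·12 + 9·1 + 2·12 + 450·6 + 30·7 = 3423.
Σwᵢyᵢ = 40·2 + 9·12 + 2·12 + 450·0 + 30·2 = 272.
x* = 3423/531 = 6.45, y* = 272/531 = 0.51.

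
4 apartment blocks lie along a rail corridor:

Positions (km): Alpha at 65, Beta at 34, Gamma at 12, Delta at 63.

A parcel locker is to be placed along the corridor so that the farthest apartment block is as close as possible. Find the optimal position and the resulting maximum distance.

location 38.5, max distance 26.5

The 1-center on a line is the midpoint of the two extreme points: leftmost at 12, rightmost at 65.
Optimal location = (12 + 65)/2 = 38.5; maximum distance = (65 − 12)/2 = 26.5.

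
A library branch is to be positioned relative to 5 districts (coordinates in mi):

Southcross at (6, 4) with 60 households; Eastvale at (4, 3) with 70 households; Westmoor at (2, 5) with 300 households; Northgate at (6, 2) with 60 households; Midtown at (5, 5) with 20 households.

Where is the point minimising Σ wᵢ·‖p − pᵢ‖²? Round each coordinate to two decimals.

The minimiser of Σwᵢ‖p−pᵢ‖² is the weighted centroid p* = (Σwᵢpᵢ)/(Σwᵢ).
Σwᵢ = 510.
Σwᵢxᵢ = 60·6 + 70·4 + 300·2 + 60·6 + 20·5 = 1700.
Σwᵢyᵢ = 60·4 + 70·3 + 300·5 + 60·2 + 20·5 = 2170.
x* = 1700/510 = 3.33, y* = 2170/510 = 4.25.

(3.33, 4.25)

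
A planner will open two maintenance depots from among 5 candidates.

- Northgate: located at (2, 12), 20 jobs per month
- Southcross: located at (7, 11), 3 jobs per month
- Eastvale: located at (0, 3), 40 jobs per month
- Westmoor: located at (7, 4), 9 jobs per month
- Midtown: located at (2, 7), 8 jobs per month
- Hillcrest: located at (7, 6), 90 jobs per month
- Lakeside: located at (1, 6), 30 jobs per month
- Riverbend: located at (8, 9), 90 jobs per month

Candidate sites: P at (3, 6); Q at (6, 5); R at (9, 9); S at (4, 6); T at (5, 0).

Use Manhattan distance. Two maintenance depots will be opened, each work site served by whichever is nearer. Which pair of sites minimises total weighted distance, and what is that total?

{R, S}, total 971

Evaluate every pair (each demand assigned to the nearer of the two):
  {R, S}: total = 971
  {P, R}: total = 972
  {Q, R}: total = 1048
  {P, Q}: total = 1215
  {Q, S}: total = 1313
  {P, S}: total = 1425
  {R, T}: total = 1498
  {S, T}: total = 1523
  {Q, T}: total = 1527
  {P, T}: total = 1617
Best pair: {R, S} with total 971.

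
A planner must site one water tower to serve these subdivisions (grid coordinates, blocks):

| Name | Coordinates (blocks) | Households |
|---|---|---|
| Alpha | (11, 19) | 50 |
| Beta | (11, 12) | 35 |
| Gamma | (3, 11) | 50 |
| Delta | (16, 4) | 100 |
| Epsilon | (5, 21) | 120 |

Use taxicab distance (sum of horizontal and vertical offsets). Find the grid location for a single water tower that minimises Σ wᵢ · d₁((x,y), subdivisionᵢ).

Manhattan distance separates: Σwᵢ(|x−xᵢ|+|y−yᵢ|) = Σwᵢ|x−xᵢ| + Σwᵢ|y−yᵢ|, so x and y are optimised independently as 1-D weighted medians.
Total weight W = 355; half = 177.5.
x-coordinate, sorted with cumulative weight:
  x=3 (Gamma, w=50) cum 50
  x=5 (Epsilon, w=120) cum 170
  x=11 (Alpha, w=50) cum 220  ← median
  x=11 (Beta, w=35) cum 255
  x=16 (Delta, w=100) cum 355
⇒ x* = 11
y-coordinate, sorted with cumulative weight:
  y=4 (Delta, w=100) cum 100
  y=11 (Gamma, w=50) cum 150
  y=12 (Beta, w=35) cum 185  ← median
  y=19 (Alpha, w=50) cum 235
  y=21 (Epsilon, w=120) cum 355
⇒ y* = 12

(11, 12)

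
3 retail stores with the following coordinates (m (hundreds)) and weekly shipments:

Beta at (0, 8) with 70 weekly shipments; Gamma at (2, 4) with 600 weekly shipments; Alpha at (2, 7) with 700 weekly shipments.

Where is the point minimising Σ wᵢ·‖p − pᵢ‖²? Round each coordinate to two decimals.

The minimiser of Σwᵢ‖p−pᵢ‖² is the weighted centroid p* = (Σwᵢpᵢ)/(Σwᵢ).
Σwᵢ = 1370.
Σwᵢxᵢ = 70·0 + 600·2 + 700·2 = 2600.
Σwᵢyᵢ = 70·8 + 600·4 + 700·7 = 7860.
x* = 2600/1370 = 1.90, y* = 7860/1370 = 5.74.

(1.90, 5.74)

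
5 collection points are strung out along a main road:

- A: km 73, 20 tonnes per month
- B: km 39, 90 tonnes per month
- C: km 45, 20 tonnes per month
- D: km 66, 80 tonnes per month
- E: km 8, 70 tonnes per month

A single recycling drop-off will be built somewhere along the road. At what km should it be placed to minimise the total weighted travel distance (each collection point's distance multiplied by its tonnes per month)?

For a sum of weighted absolute distances on a line, the optimum is the weighted median (not the mean). Total weight W = 280; half-weight = 140.
Sort by position and accumulate weight:
  km 8 (E, w=70) → cum 70
  km 39 (B, w=90) → cum 160  ≥ 140 → median here
  km 45 (C, w=20) → cum 180
  km 66 (D, w=80) → cum 260
  km 73 (A, w=20) → cum 280
Optimal location: km 39.

x = 39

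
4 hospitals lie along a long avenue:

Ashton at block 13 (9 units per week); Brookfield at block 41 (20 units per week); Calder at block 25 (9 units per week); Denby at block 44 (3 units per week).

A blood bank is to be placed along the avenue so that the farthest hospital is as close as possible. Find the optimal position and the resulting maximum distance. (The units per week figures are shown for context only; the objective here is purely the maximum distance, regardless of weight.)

The 1-center on a line is the midpoint of the two extreme points: leftmost at 13, rightmost at 44.
Optimal location = (13 + 44)/2 = 28.5; maximum distance = (44 − 13)/2 = 15.5.

location 28.5, max distance 15.5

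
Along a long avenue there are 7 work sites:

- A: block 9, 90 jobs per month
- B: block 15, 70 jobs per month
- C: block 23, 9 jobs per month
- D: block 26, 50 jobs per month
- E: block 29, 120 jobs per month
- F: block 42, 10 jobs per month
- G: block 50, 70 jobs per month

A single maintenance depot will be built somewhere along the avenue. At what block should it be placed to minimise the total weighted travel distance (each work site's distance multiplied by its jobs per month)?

x = 26

For a sum of weighted absolute distances on a line, the optimum is the weighted median (not the mean). Total weight W = 419; half-weight = 209.5.
Sort by position and accumulate weight:
  block 9 (A, w=90) → cum 90
  block 15 (B, w=70) → cum 160
  block 23 (C, w=9) → cum 169
  block 26 (D, w=50) → cum 219  ≥ 209.5 → median here
  block 29 (E, w=120) → cum 339
  block 42 (F, w=10) → cum 349
  block 50 (G, w=70) → cum 419
Optimal location: block 26.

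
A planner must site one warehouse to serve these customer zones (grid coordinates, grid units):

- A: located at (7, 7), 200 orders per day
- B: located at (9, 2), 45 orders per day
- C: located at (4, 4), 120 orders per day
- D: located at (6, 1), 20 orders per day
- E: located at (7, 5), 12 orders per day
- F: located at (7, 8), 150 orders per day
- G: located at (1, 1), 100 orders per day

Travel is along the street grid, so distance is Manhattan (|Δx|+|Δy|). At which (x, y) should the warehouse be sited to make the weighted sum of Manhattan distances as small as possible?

Manhattan distance separates: Σwᵢ(|x−xᵢ|+|y−yᵢ|) = Σwᵢ|x−xᵢ| + Σwᵢ|y−yᵢ|, so x and y are optimised independently as 1-D weighted medians.
Total weight W = 647; half = 323.5.
x-coordinate, sorted with cumulative weight:
  x=1 (G, w=100) cum 100
  x=4 (C, w=120) cum 220
  x=6 (D, w=20) cum 240
  x=7 (A, w=200) cum 440  ← median
  x=7 (E, w=12) cum 452
  x=7 (F, w=150) cum 602
  x=9 (B, w=45) cum 647
⇒ x* = 7
y-coordinate, sorted with cumulative weight:
  y=1 (D, w=20) cum 20
  y=1 (G, w=100) cum 120
  y=2 (B, w=45) cum 165
  y=4 (C, w=120) cum 285
  y=5 (E, w=12) cum 297
  y=7 (A, w=200) cum 497  ← median
  y=8 (F, w=150) cum 647
⇒ y* = 7

(7, 7)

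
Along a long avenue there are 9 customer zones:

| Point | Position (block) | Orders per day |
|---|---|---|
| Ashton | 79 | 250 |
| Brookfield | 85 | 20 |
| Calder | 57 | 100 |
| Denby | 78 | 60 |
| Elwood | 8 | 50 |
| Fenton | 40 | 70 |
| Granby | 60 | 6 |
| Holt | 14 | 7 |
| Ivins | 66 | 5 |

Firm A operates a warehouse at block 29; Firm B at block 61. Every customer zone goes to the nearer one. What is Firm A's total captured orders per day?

127

The indifferent point is the midpoint (29+61)/2 = 45; customer zones left of it (closer to Firm A at 29) go to Firm A, those right go to Firm B.
  Elwood at 8 (w=50) → Firm A
  Holt at 14 (w=7) → Firm A
  Fenton at 40 (w=70) → Firm A
  Calder at 57 (w=100) → Firm B
  Granby at 60 (w=6) → Firm B
  Ivins at 66 (w=5) → Firm B
  Denby at 78 (w=60) → Firm B
  Ashton at 79 (w=250) → Firm B
  Brookfield at 85 (w=20) → Firm B
Firm A captures 127; Firm B captures 441.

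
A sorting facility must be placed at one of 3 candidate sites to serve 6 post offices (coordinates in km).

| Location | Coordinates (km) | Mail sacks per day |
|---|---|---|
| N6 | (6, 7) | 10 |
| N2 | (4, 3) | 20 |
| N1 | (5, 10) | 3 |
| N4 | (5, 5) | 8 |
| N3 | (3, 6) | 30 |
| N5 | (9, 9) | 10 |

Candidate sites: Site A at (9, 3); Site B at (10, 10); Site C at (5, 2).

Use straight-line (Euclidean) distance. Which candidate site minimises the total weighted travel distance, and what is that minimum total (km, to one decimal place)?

Total weighted distance at each candidate:
  Site A (9, 3): total = 471.2
  Site B (10, 10): total = 562.0
  Site C (5, 2): total = 342.1
Minimum is at Site C with total 342.1 km.

Site C, total 342.1 km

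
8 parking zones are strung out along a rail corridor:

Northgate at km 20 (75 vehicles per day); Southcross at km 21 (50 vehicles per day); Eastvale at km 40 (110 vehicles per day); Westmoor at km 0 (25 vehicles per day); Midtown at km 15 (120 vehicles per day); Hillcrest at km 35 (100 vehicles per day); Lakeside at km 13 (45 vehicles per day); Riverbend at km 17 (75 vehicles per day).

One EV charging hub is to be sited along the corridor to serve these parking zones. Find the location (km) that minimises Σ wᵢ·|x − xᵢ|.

For a sum of weighted absolute distances on a line, the optimum is the weighted median (not the mean). Total weight W = 600; half-weight = 300.
Sort by position and accumulate weight:
  km 0 (Westmoor, w=25) → cum 25
  km 13 (Lakeside, w=45) → cum 70
  km 15 (Midtown, w=120) → cum 190
  km 17 (Riverbend, w=75) → cum 265
  km 20 (Northgate, w=75) → cum 340  ≥ 300 → median here
  km 21 (Southcross, w=50) → cum 390
  km 35 (Hillcrest, w=100) → cum 490
  km 40 (Eastvale, w=110) → cum 600
Optimal location: km 20.

x = 20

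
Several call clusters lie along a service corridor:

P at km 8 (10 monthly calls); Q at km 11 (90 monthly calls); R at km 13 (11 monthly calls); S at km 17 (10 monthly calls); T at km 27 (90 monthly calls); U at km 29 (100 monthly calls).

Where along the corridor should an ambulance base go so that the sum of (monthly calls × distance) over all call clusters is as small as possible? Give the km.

x = 27

For a sum of weighted absolute distances on a line, the optimum is the weighted median (not the mean). Total weight W = 311; half-weight = 155.5.
Sort by position and accumulate weight:
  km 8 (P, w=10) → cum 10
  km 11 (Q, w=90) → cum 100
  km 13 (R, w=11) → cum 111
  km 17 (S, w=10) → cum 121
  km 27 (T, w=90) → cum 211  ≥ 155.5 → median here
  km 29 (U, w=100) → cum 311
Optimal location: km 27.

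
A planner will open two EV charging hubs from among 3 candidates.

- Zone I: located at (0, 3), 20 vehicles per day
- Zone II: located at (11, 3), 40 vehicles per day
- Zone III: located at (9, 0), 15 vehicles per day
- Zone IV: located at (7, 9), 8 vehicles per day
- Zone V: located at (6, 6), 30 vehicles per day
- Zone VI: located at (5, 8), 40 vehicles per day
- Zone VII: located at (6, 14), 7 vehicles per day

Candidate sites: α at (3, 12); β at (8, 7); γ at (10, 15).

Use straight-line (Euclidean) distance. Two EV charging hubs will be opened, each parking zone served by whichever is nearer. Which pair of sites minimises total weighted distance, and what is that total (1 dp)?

{α, β}, total 721.7

Evaluate every pair (each demand assigned to the nearer of the two):
  {α, β}: total = 721.7
  {β, γ}: total = 725.3
  {α, γ}: total = 1318.0
Best pair: {α, β} with total 721.7.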